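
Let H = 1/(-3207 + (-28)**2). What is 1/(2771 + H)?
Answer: 2423/6714132 ≈ 0.00036088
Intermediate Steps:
H = -1/2423 (H = 1/(-3207 + 784) = 1/(-2423) = -1/2423 ≈ -0.00041271)
1/(2771 + H) = 1/(2771 - 1/2423) = 1/(6714132/2423) = 2423/6714132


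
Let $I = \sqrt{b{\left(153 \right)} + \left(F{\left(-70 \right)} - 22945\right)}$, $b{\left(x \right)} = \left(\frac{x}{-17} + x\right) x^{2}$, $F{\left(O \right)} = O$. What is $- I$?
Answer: $- \sqrt{3347881} \approx -1829.7$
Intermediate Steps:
$b{\left(x \right)} = \frac{16 x^{3}}{17}$ ($b{\left(x \right)} = \left(x \left(- \frac{1}{17}\right) + x\right) x^{2} = \left(- \frac{x}{17} + x\right) x^{2} = \frac{16 x}{17} x^{2} = \frac{16 x^{3}}{17}$)
$I = \sqrt{3347881}$ ($I = \sqrt{\frac{16 \cdot 153^{3}}{17} - 23015} = \sqrt{\frac{16}{17} \cdot 3581577 - 23015} = \sqrt{3370896 - 23015} = \sqrt{3347881} \approx 1829.7$)
$- I = - \sqrt{3347881}$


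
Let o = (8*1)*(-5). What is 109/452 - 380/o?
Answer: 4403/452 ≈ 9.7411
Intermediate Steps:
o = -40 (o = 8*(-5) = -40)
109/452 - 380/o = 109/452 - 380/(-40) = 109*(1/452) - 380*(-1/40) = 109/452 + 19/2 = 4403/452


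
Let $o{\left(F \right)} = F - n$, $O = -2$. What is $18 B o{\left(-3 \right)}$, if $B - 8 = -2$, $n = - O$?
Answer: $-540$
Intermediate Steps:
$n = 2$ ($n = \left(-1\right) \left(-2\right) = 2$)
$o{\left(F \right)} = -2 + F$ ($o{\left(F \right)} = F - 2 = -2 + F$)
$B = 6$ ($B = 8 - 2 = 6$)
$18 B o{\left(-3 \right)} = 18 \cdot 6 \left(-2 - 3\right) = 108 \left(-5\right) = -540$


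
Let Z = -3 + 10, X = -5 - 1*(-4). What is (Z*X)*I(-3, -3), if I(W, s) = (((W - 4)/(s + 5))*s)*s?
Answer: 441/2 ≈ 220.50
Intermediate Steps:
X = -1 (X = -5 + 4 = -1)
I(W, s) = s²*(-4 + W)/(5 + s) (I(W, s) = (((-4 + W)/(5 + s))*s)*s = (s*(-4 + W)/(5 + s))*s = s²*(-4 + W)/(5 + s))
Z = 7
(Z*X)*I(-3, -3) = (7*(-1))*((-3)²*(-4 - 3)/(5 - 3)) = -63*(-7)/2 = -7*(-63/2) = 441/2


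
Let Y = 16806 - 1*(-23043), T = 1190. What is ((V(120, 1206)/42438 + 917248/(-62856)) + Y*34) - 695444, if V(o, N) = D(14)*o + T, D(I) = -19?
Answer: 36644956930499/55572561 ≈ 6.5941e+5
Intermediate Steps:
Y = 39849 (Y = 16806 + 23043 = 39849)
V(o, N) = 1190 - 19*o (V(o, N) = -19*o + 1190 = 1190 - 19*o)
((V(120, 1206)/42438 + 917248/(-62856)) + Y*34) - 695444 = (((1190 - 19*120)/42438 + 917248/(-62856)) + 39849*34) - 695444 = (((1190 - 2280)*(1/42438) + 917248*(-1/62856)) + 1354866) - 695444 = ((-1090*1/42438 - 114656/7857) + 1354866) - 695444 = ((-545/21219 - 114656/7857) + 1354866) - 695444 = (-812389243/55572561 + 1354866) - 695444 = 75292561042583/55572561 - 695444 = 36644956930499/55572561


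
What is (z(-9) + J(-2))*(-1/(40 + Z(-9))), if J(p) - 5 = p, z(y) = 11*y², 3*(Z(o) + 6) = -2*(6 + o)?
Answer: -149/6 ≈ -24.833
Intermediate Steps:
Z(o) = -10 - 2*o/3 (Z(o) = -6 + (-2*(6 + o))/3 = -6 + (-12 - 2*o)/3 = -6 + (-4 - 2*o/3) = -10 - 2*o/3)
J(p) = 5 + p
(z(-9) + J(-2))*(-1/(40 + Z(-9))) = (11*(-9)² + (5 - 2))*(-1/(40 + (-10 - ⅔*(-9)))) = (11*81 + 3)*(-1/(40 + (-10 + 6))) = (891 + 3)*(-1/(40 - 4)) = 894*(-1/36) = -149/6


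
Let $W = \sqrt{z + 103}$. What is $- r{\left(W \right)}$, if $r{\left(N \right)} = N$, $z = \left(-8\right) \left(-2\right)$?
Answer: $- \sqrt{119} \approx -10.909$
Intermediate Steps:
$z = 16$
$W = \sqrt{119}$ ($W = \sqrt{16 + 103} = \sqrt{119} \approx 10.909$)
$- r{\left(W \right)} = - \sqrt{119}$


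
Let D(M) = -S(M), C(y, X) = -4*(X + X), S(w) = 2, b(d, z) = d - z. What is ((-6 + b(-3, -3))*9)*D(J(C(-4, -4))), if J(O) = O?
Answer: 108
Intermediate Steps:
C(y, X) = -8*X
D(M) = -2 (D(M) = -1*2 = -2)
((-6 + b(-3, -3))*9)*D(J(C(-4, -4))) = ((-6 + (-3 - 1*(-3)))*9)*(-2) = ((-6 + (-3 + 3))*9)*(-2) = ((-6 + 0)*9)*(-2) = -6*9*(-2) = -54*(-2) = 108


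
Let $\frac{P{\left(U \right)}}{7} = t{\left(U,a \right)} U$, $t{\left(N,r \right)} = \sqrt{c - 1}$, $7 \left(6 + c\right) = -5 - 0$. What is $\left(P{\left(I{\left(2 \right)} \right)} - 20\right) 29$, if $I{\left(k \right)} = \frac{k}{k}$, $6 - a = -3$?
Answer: $-580 + 87 i \sqrt{42} \approx -580.0 + 563.82 i$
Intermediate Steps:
$c = - \frac{47}{7}$ ($c = -6 + \frac{-5 - 0}{7} = -6 + \frac{-5 + 0}{7} = -6 + \frac{1}{7} \left(-5\right) = -6 - \frac{5}{7} = - \frac{47}{7} \approx -6.7143$)
$a = 9$ ($a = 6 - -3 = 6 + 3 = 9$)
$t{\left(N,r \right)} = \frac{3 i \sqrt{42}}{7}$ ($t{\left(N,r \right)} = \sqrt{- \frac{47}{7} - 1} = \sqrt{- \frac{54}{7}} = \frac{3 i \sqrt{42}}{7}$)
$I{\left(k \right)} = 1$
$P{\left(U \right)} = 3 i U \sqrt{42}$ ($P{\left(U \right)} = 7 \frac{3 i \sqrt{42}}{7} U = 7 \frac{3 i U \sqrt{42}}{7} = 3 i U \sqrt{42}$)
$\left(P{\left(I{\left(2 \right)} \right)} - 20\right) 29 = \left(3 i 1 \sqrt{42} - 20\right) 29 = \left(3 i \sqrt{42} - 20\right) 29 = \left(-20 + 3 i \sqrt{42}\right) 29 = -580 + 87 i \sqrt{42}$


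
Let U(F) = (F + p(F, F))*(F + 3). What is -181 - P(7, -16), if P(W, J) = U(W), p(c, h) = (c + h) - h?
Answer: -321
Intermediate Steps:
p(c, h) = c
U(F) = 2*F*(3 + F) (U(F) = (F + F)*(F + 3) = (2*F)*(3 + F) = 2*F*(3 + F))
P(W, J) = 2*W*(3 + W)
-181 - P(7, -16) = -181 - 2*7*(3 + 7) = -181 - 2*7*10 = -181 - 1*140 = -181 - 140 = -321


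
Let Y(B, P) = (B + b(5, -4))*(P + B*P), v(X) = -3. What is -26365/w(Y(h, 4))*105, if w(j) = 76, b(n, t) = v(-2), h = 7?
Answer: -2768325/76 ≈ -36425.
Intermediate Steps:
b(n, t) = -3
Y(B, P) = (-3 + B)*(P + B*P) (Y(B, P) = (B - 3)*(P + B*P) = (-3 + B)*(P + B*P))
-26365/w(Y(h, 4))*105 = -26365/76*105 = -2768325/76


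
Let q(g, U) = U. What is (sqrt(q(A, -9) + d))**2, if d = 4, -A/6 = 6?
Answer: -5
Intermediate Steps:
A = -36 (A = -6*6 = -36)
(sqrt(q(A, -9) + d))**2 = (sqrt(-9 + 4))**2 = (sqrt(-5))**2 = (I*sqrt(5))**2 = -5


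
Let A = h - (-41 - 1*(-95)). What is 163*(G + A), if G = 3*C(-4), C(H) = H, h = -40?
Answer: -17278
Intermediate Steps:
G = -12 (G = 3*(-4) = -12)
A = -94 (A = -40 - (-41 - 1*(-95)) = -40 - (-41 + 95) = -40 - 1*54 = -40 - 54 = -94)
163*(G + A) = 163*(-12 - 94) = 163*(-106) = -17278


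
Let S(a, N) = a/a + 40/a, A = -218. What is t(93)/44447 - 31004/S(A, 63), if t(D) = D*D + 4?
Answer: -150205021775/3955783 ≈ -37971.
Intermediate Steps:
t(D) = 4 + D² (t(D) = D² + 4 = 4 + D²)
S(a, N) = 1 + 40/a
t(93)/44447 - 31004/S(A, 63) = (4 + 93²)/44447 - 31004*(-218/(40 - 218)) = (4 + 8649)*(1/44447) - 31004/((-1/218*(-178))) = 8653*(1/44447) - 31004/89/109 = 8653/44447 - 31004*109/89 = 8653/44447 - 3379436/89 = -150205021775/3955783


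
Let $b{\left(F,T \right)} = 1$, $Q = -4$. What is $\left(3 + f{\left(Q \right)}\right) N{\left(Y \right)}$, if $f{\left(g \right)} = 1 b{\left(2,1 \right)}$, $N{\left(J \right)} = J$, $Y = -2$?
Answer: $-8$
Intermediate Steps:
$f{\left(g \right)} = 1$ ($f{\left(g \right)} = 1 \cdot 1 = 1$)
$\left(3 + f{\left(Q \right)}\right) N{\left(Y \right)} = \left(3 + 1\right) \left(-2\right) = 4 \left(-2\right) = -8$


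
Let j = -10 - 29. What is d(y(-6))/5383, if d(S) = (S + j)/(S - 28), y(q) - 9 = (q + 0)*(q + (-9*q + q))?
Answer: 282/1458793 ≈ 0.00019331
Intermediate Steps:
j = -39
y(q) = 9 - 7*q² (y(q) = 9 + (q + 0)*(q + (-9*q + q)) = 9 + q*(q - 8*q) = 9 + q*(-7*q) = 9 - 7*q²)
d(S) = (-39 + S)/(-28 + S) (d(S) = (S - 39)/(S - 28) = (-39 + S)/(-28 + S))
d(y(-6))/5383 = ((-39 + (9 - 7*(-6)²))/(-28 + (9 - 7*(-6)²)))/5383 = ((-39 + (9 - 7*36))/(-28 + (9 - 7*36)))*(1/5383) = ((-39 + (9 - 252))/(-28 + (9 - 252)))*(1/5383) = ((-39 - 243)/(-28 - 243))*(1/5383) = (-282/(-271))*(1/5383) = -1/271*(-282)*(1/5383) = (282/271)*(1/5383) = 282/1458793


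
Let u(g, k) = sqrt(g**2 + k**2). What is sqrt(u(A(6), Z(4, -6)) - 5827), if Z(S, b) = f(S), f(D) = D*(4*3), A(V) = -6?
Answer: sqrt(-5827 + 6*sqrt(65)) ≈ 76.017*I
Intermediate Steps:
f(D) = 12*D (f(D) = D*12 = 12*D)
Z(S, b) = 12*S
sqrt(u(A(6), Z(4, -6)) - 5827) = sqrt(sqrt((-6)**2 + (12*4)**2) - 5827) = sqrt(sqrt(36 + 48**2) - 5827) = sqrt(sqrt(36 + 2304) - 5827) = sqrt(sqrt(2340) - 5827) = sqrt(6*sqrt(65) - 5827) = sqrt(-5827 + 6*sqrt(65))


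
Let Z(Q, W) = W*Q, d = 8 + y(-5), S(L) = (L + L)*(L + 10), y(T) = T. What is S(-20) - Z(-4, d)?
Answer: 412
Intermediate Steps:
S(L) = 2*L*(10 + L) (S(L) = (2*L)*(10 + L) = 2*L*(10 + L))
d = 3 (d = 8 - 5 = 3)
Z(Q, W) = Q*W
S(-20) - Z(-4, d) = 2*(-20)*(10 - 20) - (-4)*3 = 2*(-20)*(-10) - 1*(-12) = 400 + 12 = 412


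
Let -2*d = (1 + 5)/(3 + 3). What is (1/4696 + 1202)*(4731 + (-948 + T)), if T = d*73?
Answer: 42294935349/9392 ≈ 4.5033e+6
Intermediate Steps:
d = -½ (d = -(1 + 5)/(2*(3 + 3)) = -3/6 = -½*1 = -½ ≈ -0.50000)
T = -73/2 (T = -½*73 = -73/2 ≈ -36.500)
(1/4696 + 1202)*(4731 + (-948 + T)) = (1/4696 + 1202)*(4731 + (-948 - 73/2)) = (1/4696 + 1202)*(4731 - 1969/2) = (5644593/4696)*(7493/2) = 42294935349/9392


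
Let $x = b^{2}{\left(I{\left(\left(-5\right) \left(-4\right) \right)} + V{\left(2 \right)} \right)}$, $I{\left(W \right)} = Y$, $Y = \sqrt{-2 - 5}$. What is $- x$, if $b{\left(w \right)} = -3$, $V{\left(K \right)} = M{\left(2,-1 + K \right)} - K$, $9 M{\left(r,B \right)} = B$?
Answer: $-9$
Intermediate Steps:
$M{\left(r,B \right)} = \frac{B}{9}$
$Y = i \sqrt{7}$ ($Y = \sqrt{-7} = i \sqrt{7} \approx 2.6458 i$)
$I{\left(W \right)} = i \sqrt{7}$
$V{\left(K \right)} = - \frac{1}{9} - \frac{8 K}{9}$ ($V{\left(K \right)} = \frac{-1 + K}{9} - K = \left(- \frac{1}{9} + \frac{K}{9}\right) - K = - \frac{1}{9} - \frac{8 K}{9}$)
$x = 9$ ($x = \left(-3\right)^{2} = 9$)
$- x = \left(-1\right) 9 = -9$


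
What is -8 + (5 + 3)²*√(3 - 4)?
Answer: -8 + 64*I ≈ -8.0 + 64.0*I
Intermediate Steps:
-8 + (5 + 3)²*√(3 - 4) = -8 + 8²*√(-1) = -8 + 64*I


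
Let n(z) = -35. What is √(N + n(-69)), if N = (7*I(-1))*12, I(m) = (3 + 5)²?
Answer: 7*√109 ≈ 73.082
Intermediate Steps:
I(m) = 64 (I(m) = 8² = 64)
N = 5376 (N = (7*64)*12 = 448*12 = 5376)
√(N + n(-69)) = √(5376 - 35) = √5341 = 7*√109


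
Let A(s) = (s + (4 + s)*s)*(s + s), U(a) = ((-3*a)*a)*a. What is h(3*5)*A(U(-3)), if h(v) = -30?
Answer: -33854760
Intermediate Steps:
U(a) = -3*a³ (U(a) = (-3*a²)*a = -3*a³)
A(s) = 2*s*(s + s*(4 + s)) (A(s) = (s + s*(4 + s))*(2*s) = 2*s*(s + s*(4 + s)))
h(3*5)*A(U(-3)) = -60*(-3*(-3)³)²*(5 - 3*(-3)³) = -60*(-3*(-27))²*(5 - 3*(-27)) = -60*81²*(5 + 81) = -60*6561*86 = -30*1128492 = -33854760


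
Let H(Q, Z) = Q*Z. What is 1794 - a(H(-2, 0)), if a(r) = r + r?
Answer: 1794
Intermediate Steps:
a(r) = 2*r
1794 - a(H(-2, 0)) = 1794 - 2*(-2*0) = 1794 - 2*0 = 1794 - 1*0 = 1794 + 0 = 1794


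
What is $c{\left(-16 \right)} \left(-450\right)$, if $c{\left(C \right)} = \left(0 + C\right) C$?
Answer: $-115200$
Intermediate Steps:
$c{\left(C \right)} = C^{2}$ ($c{\left(C \right)} = C C = C^{2}$)
$c{\left(-16 \right)} \left(-450\right) = \left(-16\right)^{2} \left(-450\right) = 256 \left(-450\right) = -115200$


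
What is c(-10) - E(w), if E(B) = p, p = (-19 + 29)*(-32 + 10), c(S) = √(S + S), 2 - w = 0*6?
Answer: 220 + 2*I*√5 ≈ 220.0 + 4.4721*I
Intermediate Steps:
w = 2 (w = 2 - 0*6 = 2 - 1*0 = 2 + 0 = 2)
c(S) = √2*√S (c(S) = √(2*S) = √2*√S)
p = -220 (p = 10*(-22) = -220)
E(B) = -220
c(-10) - E(w) = √2*√(-10) - 1*(-220) = √2*(I*√10) + 220 = 2*I*√5 + 220 = 220 + 2*I*√5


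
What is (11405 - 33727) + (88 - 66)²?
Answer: -21838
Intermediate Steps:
(11405 - 33727) + (88 - 66)² = -22322 + 22² = -22322 + 484 = -21838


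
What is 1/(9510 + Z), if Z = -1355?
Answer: 1/8155 ≈ 0.00012262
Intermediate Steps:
1/(9510 + Z) = 1/(9510 - 1355) = 1/8155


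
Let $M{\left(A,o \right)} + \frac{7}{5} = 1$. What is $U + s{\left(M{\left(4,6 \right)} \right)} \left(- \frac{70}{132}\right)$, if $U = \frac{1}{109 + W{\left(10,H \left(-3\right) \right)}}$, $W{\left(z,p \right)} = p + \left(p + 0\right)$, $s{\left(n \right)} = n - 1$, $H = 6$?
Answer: $\frac{3643}{4818} \approx 0.75612$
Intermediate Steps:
$M{\left(A,o \right)} = - \frac{2}{5}$ ($M{\left(A,o \right)} = - \frac{7}{5} + 1 = - \frac{2}{5}$)
$s{\left(n \right)} = -1 + n$ ($s{\left(n \right)} = n - 1 = -1 + n$)
$W{\left(z,p \right)} = 2 p$ ($W{\left(z,p \right)} = p + p = 2 p$)
$U = \frac{1}{73}$ ($U = \frac{1}{109 + 2 \cdot 6 \left(-3\right)} = \frac{1}{109 + 2 \left(-18\right)} = \frac{1}{109 - 36} = \frac{1}{73} \approx 0.013699$)
$U + s{\left(M{\left(4,6 \right)} \right)} \left(- \frac{70}{132}\right) = \frac{1}{73} + \left(-1 - \frac{2}{5}\right) \left(- \frac{70}{132}\right) = \frac{1}{73} - \frac{7 \left(\left(-70\right) \frac{1}{132}\right)}{5} = \frac{1}{73} - - \frac{49}{66} = \frac{1}{73} + \frac{49}{66} = \frac{3643}{4818}$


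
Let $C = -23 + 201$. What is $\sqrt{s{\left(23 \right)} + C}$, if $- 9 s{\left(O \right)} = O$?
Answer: $\frac{\sqrt{1579}}{3} \approx 13.246$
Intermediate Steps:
$s{\left(O \right)} = - \frac{O}{9}$
$C = 178$
$\sqrt{s{\left(23 \right)} + C} = \sqrt{\left(- \frac{1}{9}\right) 23 + 178} = \sqrt{- \frac{23}{9} + 178} = \sqrt{\frac{1579}{9}} = \frac{\sqrt{1579}}{3}$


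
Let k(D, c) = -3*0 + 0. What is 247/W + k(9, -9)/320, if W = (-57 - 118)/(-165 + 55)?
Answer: 5434/35 ≈ 155.26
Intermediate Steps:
W = 35/22 (W = -175/(-110) = -175*(-1/110) = 35/22 ≈ 1.5909)
k(D, c) = 0 (k(D, c) = 0 + 0 = 0)
247/W + k(9, -9)/320 = 247/(35/22) + 0/320 = 247*(22/35) + 0*(1/320) = 5434/35 + 0 = 5434/35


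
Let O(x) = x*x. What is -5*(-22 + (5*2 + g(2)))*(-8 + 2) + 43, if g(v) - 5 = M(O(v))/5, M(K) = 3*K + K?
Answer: -71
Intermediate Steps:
O(x) = x**2
M(K) = 4*K
g(v) = 5 + 4*v**2/5 (g(v) = 5 + (4*v**2)/5 = 5 + (4*v**2)*(1/5) = 5 + 4*v**2/5)
-5*(-22 + (5*2 + g(2)))*(-8 + 2) + 43 = -5*(-22 + (5*2 + (5 + (4/5)*2**2)))*(-8 + 2) + 43 = -5*(-22 + (10 + (5 + (4/5)*4)))*(-6) + 43 = -5*(-22 + (10 + (5 + 16/5)))*(-6) + 43 = -5*(-22 + (10 + 41/5))*(-6) + 43 = -5*(-22 + 91/5)*(-6) + 43 = -(-19)*(-6) + 43 = -5*114/5 + 43 = -114 + 43 = -71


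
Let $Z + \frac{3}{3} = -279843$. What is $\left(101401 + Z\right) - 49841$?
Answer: $-228284$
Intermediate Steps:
$Z = -279844$ ($Z = -1 - 279843 = -279844$)
$\left(101401 + Z\right) - 49841 = \left(101401 - 279844\right) - 49841 = -178443 - 49841 = -228284$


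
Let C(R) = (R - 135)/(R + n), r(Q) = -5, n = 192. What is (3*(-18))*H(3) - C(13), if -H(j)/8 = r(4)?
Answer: -442678/205 ≈ -2159.4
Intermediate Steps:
H(j) = 40 (H(j) = -8*(-5) = 40)
C(R) = (-135 + R)/(192 + R) (C(R) = (R - 135)/(R + 192) = (-135 + R)/(192 + R))
(3*(-18))*H(3) - C(13) = (3*(-18))*40 - (-135 + 13)/(192 + 13) = -54*40 - (-122)/205 = -2160 - (-122)/205 = -2160 - 1*(-122/205) = -2160 + 122/205 = -442678/205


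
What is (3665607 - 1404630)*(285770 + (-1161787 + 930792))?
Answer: 123845015175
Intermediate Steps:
(3665607 - 1404630)*(285770 + (-1161787 + 930792)) = 2260977*(285770 - 230995) = 2260977*54775 = 123845015175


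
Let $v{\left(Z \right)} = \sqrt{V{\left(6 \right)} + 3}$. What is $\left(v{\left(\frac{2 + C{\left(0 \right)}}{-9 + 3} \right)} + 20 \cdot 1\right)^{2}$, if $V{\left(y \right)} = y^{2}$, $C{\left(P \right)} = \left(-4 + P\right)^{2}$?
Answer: $\left(20 + \sqrt{39}\right)^{2} \approx 688.8$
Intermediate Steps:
$v{\left(Z \right)} = \sqrt{39}$ ($v{\left(Z \right)} = \sqrt{6^{2} + 3} = \sqrt{36 + 3} = \sqrt{39}$)
$\left(v{\left(\frac{2 + C{\left(0 \right)}}{-9 + 3} \right)} + 20 \cdot 1\right)^{2} = \left(\sqrt{39} + 20 \cdot 1\right)^{2} = \left(\sqrt{39} + 20\right)^{2} = \left(20 + \sqrt{39}\right)^{2}$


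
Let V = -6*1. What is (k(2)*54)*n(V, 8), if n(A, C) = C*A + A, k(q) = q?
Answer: -5832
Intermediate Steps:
V = -6
n(A, C) = A + A*C (n(A, C) = A*C + A = A + A*C)
(k(2)*54)*n(V, 8) = (2*54)*(-6*(1 + 8)) = 108*(-6*9) = 108*(-54) = -5832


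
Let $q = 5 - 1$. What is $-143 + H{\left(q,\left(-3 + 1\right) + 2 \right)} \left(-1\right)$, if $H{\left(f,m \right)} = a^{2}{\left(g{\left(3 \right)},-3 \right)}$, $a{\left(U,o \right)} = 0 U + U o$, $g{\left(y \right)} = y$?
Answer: $-224$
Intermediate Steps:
$q = 4$
$a{\left(U,o \right)} = U o$ ($a{\left(U,o \right)} = 0 + U o = U o$)
$H{\left(f,m \right)} = 81$ ($H{\left(f,m \right)} = \left(3 \left(-3\right)\right)^{2} = \left(-9\right)^{2} = 81$)
$-143 + H{\left(q,\left(-3 + 1\right) + 2 \right)} \left(-1\right) = -143 + 81 \left(-1\right) = -143 - 81 = -224$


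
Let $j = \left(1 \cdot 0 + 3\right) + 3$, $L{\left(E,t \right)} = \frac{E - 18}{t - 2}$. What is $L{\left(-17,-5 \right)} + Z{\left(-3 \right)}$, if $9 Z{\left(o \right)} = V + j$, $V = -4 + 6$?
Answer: $\frac{53}{9} \approx 5.8889$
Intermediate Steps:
$L{\left(E,t \right)} = \frac{-18 + E}{-2 + t}$
$V = 2$
$j = 6$ ($j = \left(0 + 3\right) + 3 = 3 + 3 = 6$)
$Z{\left(o \right)} = \frac{8}{9}$ ($Z{\left(o \right)} = \frac{2 + 6}{9} = \frac{1}{9} \cdot 8 = \frac{8}{9}$)
$L{\left(-17,-5 \right)} + Z{\left(-3 \right)} = \frac{-18 - 17}{-2 - 5} + \frac{8}{9} = \frac{1}{-7} \left(-35\right) + \frac{8}{9} = \left(- \frac{1}{7}\right) \left(-35\right) + \frac{8}{9} = 5 + \frac{8}{9} = \frac{53}{9}$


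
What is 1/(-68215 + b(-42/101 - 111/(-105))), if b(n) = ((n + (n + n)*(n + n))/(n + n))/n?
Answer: -4534/309274207 ≈ -1.4660e-5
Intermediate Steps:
b(n) = (n + 4*n²)/(2*n²) (b(n) = ((n + (2*n)*(2*n))/((2*n)))/n = ((n + 4*n²)*(1/(2*n)))/n = ((n + 4*n²)/(2*n))/n = (n + 4*n²)/(2*n²))
1/(-68215 + b(-42/101 - 111/(-105))) = 1/(-68215 + (2 + 1/(2*(-42/101 - 111/(-105))))) = 1/(-68215 + (2 + 1/(2*(-42*1/101 - 111*(-1/105))))) = 1/(-68215 + (2 + 1/(2*(-42/101 + 37/35)))) = 1/(-68215 + (2 + 1/(2*(2267/3535)))) = 1/(-68215 + (2 + (½)*(3535/2267))) = 1/(-68215 + (2 + 3535/4534)) = 1/(-68215 + 12603/4534) = 1/(-309274207/4534) = -4534/309274207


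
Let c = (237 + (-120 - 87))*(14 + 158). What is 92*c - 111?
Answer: 474609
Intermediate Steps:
c = 5160 (c = (237 - 207)*172 = 30*172 = 5160)
92*c - 111 = 92*5160 - 111 = 474720 - 111 = 474609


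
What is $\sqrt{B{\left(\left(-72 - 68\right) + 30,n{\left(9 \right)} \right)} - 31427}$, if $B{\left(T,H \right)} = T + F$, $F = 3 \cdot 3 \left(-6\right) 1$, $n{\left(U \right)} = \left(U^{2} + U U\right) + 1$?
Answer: $i \sqrt{31591} \approx 177.74 i$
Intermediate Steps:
$n{\left(U \right)} = 1 + 2 U^{2}$ ($n{\left(U \right)} = \left(U^{2} + U^{2}\right) + 1 = 2 U^{2} + 1 = 1 + 2 U^{2}$)
$F = -54$ ($F = 9 \left(-6\right) 1 = \left(-54\right) 1 = -54$)
$B{\left(T,H \right)} = -54 + T$ ($B{\left(T,H \right)} = T - 54 = -54 + T$)
$\sqrt{B{\left(\left(-72 - 68\right) + 30,n{\left(9 \right)} \right)} - 31427} = \sqrt{\left(-54 + \left(\left(-72 - 68\right) + 30\right)\right) - 31427} = \sqrt{\left(-54 + \left(-140 + 30\right)\right) - 31427} = \sqrt{\left(-54 - 110\right) - 31427} = \sqrt{-164 - 31427} = \sqrt{-31591} = i \sqrt{31591}$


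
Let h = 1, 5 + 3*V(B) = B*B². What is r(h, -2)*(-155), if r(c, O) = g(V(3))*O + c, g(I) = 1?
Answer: 155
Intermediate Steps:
V(B) = -5/3 + B³/3 (V(B) = -5/3 + (B*B²)/3 = -5/3 + B³/3)
r(c, O) = O + c (r(c, O) = 1*O + c = O + c)
r(h, -2)*(-155) = (-2 + 1)*(-155) = -1*(-155) = 155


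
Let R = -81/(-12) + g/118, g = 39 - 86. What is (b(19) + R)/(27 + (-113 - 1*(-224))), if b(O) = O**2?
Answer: 86695/32568 ≈ 2.6620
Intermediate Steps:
g = -47
R = 1499/236 (R = -81/(-12) - 47/118 = -81*(-1/12) - 47*1/118 = 27/4 - 47/118 = 1499/236 ≈ 6.3517)
(b(19) + R)/(27 + (-113 - 1*(-224))) = (19**2 + 1499/236)/(27 + (-113 - 1*(-224))) = (361 + 1499/236)/(27 + (-113 + 224)) = 86695/(236*(27 + 111)) = (86695/236)/138 = (86695/236)*(1/138) = 86695/32568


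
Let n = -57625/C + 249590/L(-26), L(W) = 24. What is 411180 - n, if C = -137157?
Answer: 73293042645/182876 ≈ 4.0078e+5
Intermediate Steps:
n = 1901911035/182876 (n = -57625/(-137157) + 249590/24 = -57625*(-1/137157) + 249590*(1/24) = 57625/137157 + 124795/12 = 1901911035/182876 ≈ 10400.)
411180 - n = 411180 - 1*1901911035/182876 = 411180 - 1901911035/182876 = 73293042645/182876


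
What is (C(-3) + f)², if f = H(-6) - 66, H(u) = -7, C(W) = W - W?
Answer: 5329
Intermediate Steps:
C(W) = 0
f = -73 (f = -7 - 66 = -73)
(C(-3) + f)² = (0 - 73)² = (-73)² = 5329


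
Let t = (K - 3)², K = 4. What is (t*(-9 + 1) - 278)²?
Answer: 81796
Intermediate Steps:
t = 1 (t = (4 - 3)² = 1² = 1)
(t*(-9 + 1) - 278)² = (1*(-9 + 1) - 278)² = (1*(-8) - 278)² = (-8 - 278)² = (-286)² = 81796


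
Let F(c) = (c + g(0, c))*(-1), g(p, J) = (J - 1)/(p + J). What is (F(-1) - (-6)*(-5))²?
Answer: 961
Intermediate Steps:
g(p, J) = (-1 + J)/(J + p)
F(c) = -c - (-1 + c)/c (F(c) = (c + (-1 + c)/(c + 0))*(-1) = (c + (-1 + c)/c)*(-1) = -c - (-1 + c)/c)
(F(-1) - (-6)*(-5))² = ((-1 + 1/(-1) - 1*(-1)) - (-6)*(-5))² = ((-1 - 1 + 1) - 1*30)² = (-1 - 30)² = (-31)² = 961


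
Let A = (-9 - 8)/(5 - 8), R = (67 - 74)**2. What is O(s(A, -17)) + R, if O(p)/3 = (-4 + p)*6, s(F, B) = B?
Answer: -329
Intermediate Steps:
R = 49 (R = (-7)**2 = 49)
A = 17/3 (A = -17/(-3) = -17*(-1/3) = 17/3 ≈ 5.6667)
O(p) = -72 + 18*p (O(p) = 3*((-4 + p)*6) = 3*(-24 + 6*p) = -72 + 18*p)
O(s(A, -17)) + R = (-72 + 18*(-17)) + 49 = (-72 - 306) + 49 = -378 + 49 = -329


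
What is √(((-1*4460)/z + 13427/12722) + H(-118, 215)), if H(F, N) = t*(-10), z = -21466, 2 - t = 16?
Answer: 7*√53750927034887534/136545226 ≈ 11.885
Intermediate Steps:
t = -14 (t = 2 - 1*16 = 2 - 16 = -14)
H(F, N) = 140 (H(F, N) = -14*(-10) = 140)
√(((-1*4460)/z + 13427/12722) + H(-118, 215)) = √((-1*4460/(-21466) + 13427/12722) + 140) = √((-4460*(-1/21466) + 13427*(1/12722)) + 140) = √((2230/10733 + 13427/12722) + 140) = √(172482051/136545226 + 140) = √(19288813691/136545226) = 7*√53750927034887534/136545226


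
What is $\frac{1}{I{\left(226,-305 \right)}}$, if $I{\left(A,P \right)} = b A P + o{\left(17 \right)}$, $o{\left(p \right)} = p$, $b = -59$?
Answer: $\frac{1}{4066887} \approx 2.4589 \cdot 10^{-7}$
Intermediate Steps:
$I{\left(A,P \right)} = 17 - 59 A P$ ($I{\left(A,P \right)} = - 59 A P + 17 = 17 - 59 A P$)
$\frac{1}{I{\left(226,-305 \right)}} = \frac{1}{17 - 13334 \left(-305\right)} = \frac{1}{17 + 4066870} = \frac{1}{4066887}$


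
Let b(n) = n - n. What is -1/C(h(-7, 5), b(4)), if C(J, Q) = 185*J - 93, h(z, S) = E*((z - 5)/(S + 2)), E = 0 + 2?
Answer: 7/5091 ≈ 0.0013750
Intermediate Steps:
E = 2
b(n) = 0
h(z, S) = 2*(-5 + z)/(2 + S) (h(z, S) = 2*((z - 5)/(S + 2)) = 2*((-5 + z)/(2 + S)) = 2*(-5 + z)/(2 + S))
C(J, Q) = -93 + 185*J
-1/C(h(-7, 5), b(4)) = -1/(-93 + 185*(2*(-5 - 7)/(2 + 5))) = -1/(-93 + 185*(2*(-12)/7)) = -1/(-93 + 185*(2*(1/7)*(-12))) = -1/(-93 + 185*(-24/7)) = -1/(-93 - 4440/7) = -1/(-5091/7) = -1*(-7/5091) = 7/5091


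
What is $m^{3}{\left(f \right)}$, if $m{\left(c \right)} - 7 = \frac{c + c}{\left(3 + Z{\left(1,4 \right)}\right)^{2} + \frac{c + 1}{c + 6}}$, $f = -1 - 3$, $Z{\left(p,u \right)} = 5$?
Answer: $\frac{633839779}{1953125} \approx 324.53$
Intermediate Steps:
$f = -4$ ($f = -1 - 3 = -4$)
$m{\left(c \right)} = 7 + \frac{2 c}{64 + \frac{1 + c}{6 + c}}$ ($m{\left(c \right)} = 7 + \frac{c + c}{\left(3 + 5\right)^{2} + \frac{c + 1}{c + 6}} = 7 + \frac{2 c}{8^{2} + \frac{1 + c}{6 + c}} = 7 + \frac{2 c}{64 + \frac{1 + c}{6 + c}}$)
$m^{3}{\left(f \right)} = \left(\frac{2695 + 2 \left(-4\right)^{2} + 467 \left(-4\right)}{5 \left(77 + 13 \left(-4\right)\right)}\right)^{3} = \left(\frac{2695 + 2 \cdot 16 - 1868}{5 \left(77 - 52\right)}\right)^{3} = \left(\frac{2695 + 32 - 1868}{5 \cdot 25}\right)^{3} = \left(\frac{1}{5} \cdot \frac{1}{25} \cdot 859\right)^{3} = \left(\frac{859}{125}\right)^{3} = \frac{633839779}{1953125}$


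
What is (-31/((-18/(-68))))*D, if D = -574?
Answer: 604996/9 ≈ 67222.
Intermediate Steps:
(-31/((-18/(-68))))*D = -31/((-18/(-68)))*(-574) = -31/((-18*(-1/68)))*(-574) = -31/9/34*(-574) = -31*34/9*(-574) = -1054/9*(-574) = 604996/9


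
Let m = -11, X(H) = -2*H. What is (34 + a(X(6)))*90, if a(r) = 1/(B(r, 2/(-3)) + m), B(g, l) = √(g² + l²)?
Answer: 654570/211 + 2700*√13/211 ≈ 3148.4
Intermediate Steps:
a(r) = 1/(-11 + √(4/9 + r²)) (a(r) = 1/(√(r² + (2/(-3))²) - 11) = 1/(√(r² + (2*(-⅓))²) - 11) = 1/(√(r² + (-⅔)²) - 11) = 1/(√(r² + 4/9) - 11) = 1/(√(4/9 + r²) - 11) = 1/(-11 + √(4/9 + r²)))
(34 + a(X(6)))*90 = (34 + 3/(-33 + √(4 + 9*(-2*6)²)))*90 = (34 + 3/(-33 + √(4 + 9*(-12)²)))*90 = (34 + 3/(-33 + √(4 + 9*144)))*90 = (34 + 3/(-33 + √(4 + 1296)))*90 = (34 + 3/(-33 + √1300))*90 = (34 + 3/(-33 + 10*√13))*90 = 3060 + 270/(-33 + 10*√13)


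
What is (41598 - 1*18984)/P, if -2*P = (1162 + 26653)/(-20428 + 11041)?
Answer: 424555236/27815 ≈ 15264.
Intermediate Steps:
P = 27815/18774 (P = -(1162 + 26653)/(2*(-20428 + 11041)) = -27815/(2*(-9387)) = -27815*(-1)/(2*9387) = -½*(-27815/9387) = 27815/18774 ≈ 1.4816)
(41598 - 1*18984)/P = (41598 - 1*18984)/(27815/18774) = (41598 - 18984)*(18774/27815) = 22614*(18774/27815) = 424555236/27815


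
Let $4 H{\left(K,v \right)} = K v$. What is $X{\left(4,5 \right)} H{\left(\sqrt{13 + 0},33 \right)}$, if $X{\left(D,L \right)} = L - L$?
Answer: $0$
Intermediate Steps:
$X{\left(D,L \right)} = 0$
$H{\left(K,v \right)} = \frac{K v}{4}$
$X{\left(4,5 \right)} H{\left(\sqrt{13 + 0},33 \right)} = 0 \cdot \frac{1}{4} \sqrt{13 + 0} \cdot 33 = 0 \cdot \frac{1}{4} \sqrt{13} \cdot 33 = 0 \frac{33 \sqrt{13}}{4} = 0$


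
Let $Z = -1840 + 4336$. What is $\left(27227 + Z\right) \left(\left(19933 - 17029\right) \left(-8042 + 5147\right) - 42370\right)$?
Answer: $-251143002350$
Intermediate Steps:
$Z = 2496$
$\left(27227 + Z\right) \left(\left(19933 - 17029\right) \left(-8042 + 5147\right) - 42370\right) = \left(27227 + 2496\right) \left(\left(19933 - 17029\right) \left(-8042 + 5147\right) - 42370\right) = 29723 \left(2904 \left(-2895\right) - 42370\right) = 29723 \left(-8407080 - 42370\right) = 29723 \left(-8449450\right) = -251143002350$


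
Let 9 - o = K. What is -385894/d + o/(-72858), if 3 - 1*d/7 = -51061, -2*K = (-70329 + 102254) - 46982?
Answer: -529742392/542561383 ≈ -0.97637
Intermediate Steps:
K = 15057/2 (K = -((-70329 + 102254) - 46982)/2 = -(31925 - 46982)/2 = -½*(-15057) = 15057/2 ≈ 7528.5)
o = -15039/2 (o = 9 - 1*15057/2 = 9 - 15057/2 = -15039/2 ≈ -7519.5)
d = 357448 (d = 21 - 7*(-51061) = 21 + 357427 = 357448)
-385894/d + o/(-72858) = -385894/357448 - 15039/2/(-72858) = -385894*1/357448 - 15039/2*(-1/72858) = -192947/178724 + 5013/48572 = -529742392/542561383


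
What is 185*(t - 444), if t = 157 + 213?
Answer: -13690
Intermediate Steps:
t = 370
185*(t - 444) = 185*(370 - 444) = 185*(-74) = -13690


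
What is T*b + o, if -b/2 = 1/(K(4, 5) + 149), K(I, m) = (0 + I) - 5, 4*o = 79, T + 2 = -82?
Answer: 3091/148 ≈ 20.885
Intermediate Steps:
T = -84 (T = -2 - 82 = -84)
o = 79/4 (o = (1/4)*79 = 79/4 ≈ 19.750)
K(I, m) = -5 + I (K(I, m) = I - 5 = -5 + I)
b = -1/74 (b = -2/((-5 + 4) + 149) = -2/(-1 + 149) = -2/148 = -2*1/148 = -1/74 ≈ -0.013514)
T*b + o = -84*(-1/74) + 79/4 = 42/37 + 79/4 = 3091/148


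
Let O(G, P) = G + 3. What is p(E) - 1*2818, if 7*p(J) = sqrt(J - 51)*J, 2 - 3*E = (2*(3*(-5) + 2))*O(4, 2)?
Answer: -2818 + 184*sqrt(93)/63 ≈ -2789.8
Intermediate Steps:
O(G, P) = 3 + G
E = 184/3 (E = 2/3 - 2*(3*(-5) + 2)*(3 + 4)/3 = 2/3 - 2*(-15 + 2)*7/3 = 2/3 - 2*(-13)*7/3 = 2/3 - (-26)*7/3 = 2/3 - 1/3*(-182) = 2/3 + 182/3 = 184/3 ≈ 61.333)
p(J) = J*sqrt(-51 + J)/7 (p(J) = (sqrt(J - 51)*J)/7 = (sqrt(-51 + J)*J)/7 = (J*sqrt(-51 + J))/7 = J*sqrt(-51 + J)/7)
p(E) - 1*2818 = (1/7)*(184/3)*sqrt(-51 + 184/3) - 1*2818 = (1/7)*(184/3)*sqrt(31/3) - 2818 = (1/7)*(184/3)*(sqrt(93)/3) - 2818 = 184*sqrt(93)/63 - 2818 = -2818 + 184*sqrt(93)/63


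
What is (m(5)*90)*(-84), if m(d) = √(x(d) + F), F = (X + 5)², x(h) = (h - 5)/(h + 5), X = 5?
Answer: -75600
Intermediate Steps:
x(h) = (-5 + h)/(5 + h)
F = 100 (F = (5 + 5)² = 10² = 100)
m(d) = √(100 + (-5 + d)/(5 + d)) (m(d) = √((-5 + d)/(5 + d) + 100) = √(100 + (-5 + d)/(5 + d)))
(m(5)*90)*(-84) = (√((495 + 101*5)/(5 + 5))*90)*(-84) = (√((495 + 505)/10)*90)*(-84) = (√((⅒)*1000)*90)*(-84) = (√100*90)*(-84) = (10*90)*(-84) = 900*(-84) = -75600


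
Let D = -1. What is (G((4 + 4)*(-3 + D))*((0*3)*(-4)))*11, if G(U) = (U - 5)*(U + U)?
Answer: 0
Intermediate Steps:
G(U) = 2*U*(-5 + U) (G(U) = (-5 + U)*(2*U) = 2*U*(-5 + U))
(G((4 + 4)*(-3 + D))*((0*3)*(-4)))*11 = ((2*((4 + 4)*(-3 - 1))*(-5 + (4 + 4)*(-3 - 1)))*((0*3)*(-4)))*11 = ((2*(8*(-4))*(-5 + 8*(-4)))*(0*(-4)))*11 = ((2*(-32)*(-5 - 32))*0)*11 = ((2*(-32)*(-37))*0)*11 = (2368*0)*11 = 0*11 = 0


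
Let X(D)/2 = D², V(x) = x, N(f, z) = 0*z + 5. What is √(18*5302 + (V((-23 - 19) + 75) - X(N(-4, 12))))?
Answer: √95419 ≈ 308.90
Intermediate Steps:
N(f, z) = 5 (N(f, z) = 0 + 5 = 5)
X(D) = 2*D²
√(18*5302 + (V((-23 - 19) + 75) - X(N(-4, 12)))) = √(18*5302 + (((-23 - 19) + 75) - 2*5²)) = √(95436 + ((-42 + 75) - 2*25)) = √(95436 + (33 - 1*50)) = √(95436 + (33 - 50)) = √(95436 - 17) = √95419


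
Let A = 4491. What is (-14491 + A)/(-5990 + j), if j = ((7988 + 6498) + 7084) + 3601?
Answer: -10000/19181 ≈ -0.52135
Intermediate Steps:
j = 25171 (j = (14486 + 7084) + 3601 = 21570 + 3601 = 25171)
(-14491 + A)/(-5990 + j) = (-14491 + 4491)/(-5990 + 25171) = -10000/19181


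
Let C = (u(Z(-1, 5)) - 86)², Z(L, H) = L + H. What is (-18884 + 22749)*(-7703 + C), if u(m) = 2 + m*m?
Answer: -11900335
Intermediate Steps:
Z(L, H) = H + L
u(m) = 2 + m²
C = 4624 (C = ((2 + (5 - 1)²) - 86)² = ((2 + 4²) - 86)² = ((2 + 16) - 86)² = (18 - 86)² = (-68)² = 4624)
(-18884 + 22749)*(-7703 + C) = (-18884 + 22749)*(-7703 + 4624) = 3865*(-3079) = -11900335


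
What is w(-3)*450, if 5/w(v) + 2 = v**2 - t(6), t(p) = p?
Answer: 2250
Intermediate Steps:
w(v) = 5/(-8 + v**2) (w(v) = 5/(-2 + (v**2 - 1*6)) = 5/(-2 + (v**2 - 6)) = 5/(-2 + (-6 + v**2)) = 5/(-8 + v**2))
w(-3)*450 = (5/(-8 + (-3)**2))*450 = (5/(-8 + 9))*450 = (5/1)*450 = (5*1)*450 = 5*450 = 2250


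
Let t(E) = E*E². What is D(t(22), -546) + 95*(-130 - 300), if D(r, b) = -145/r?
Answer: -434970945/10648 ≈ -40850.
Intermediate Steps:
t(E) = E³
D(t(22), -546) + 95*(-130 - 300) = -145/(22³) + 95*(-130 - 300) = -145/10648 + 95*(-430) = -145*1/10648 - 40850 = -145/10648 - 40850 = -434970945/10648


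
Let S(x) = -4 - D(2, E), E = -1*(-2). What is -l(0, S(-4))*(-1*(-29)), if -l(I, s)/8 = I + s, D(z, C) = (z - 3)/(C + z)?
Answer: -870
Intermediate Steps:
E = 2
D(z, C) = (-3 + z)/(C + z)
S(x) = -15/4 (S(x) = -4 - (-3 + 2)/(2 + 2) = -4 - (-1)/4 = -4 - 1*(-¼) = -4 + ¼ = -15/4)
l(I, s) = -8*I - 8*s (l(I, s) = -8*(I + s) = -8*I - 8*s)
-l(0, S(-4))*(-1*(-29)) = -(-8*0 - 8*(-15/4))*(-1*(-29)) = -(0 + 30)*29 = -30*29 = -1*870 = -870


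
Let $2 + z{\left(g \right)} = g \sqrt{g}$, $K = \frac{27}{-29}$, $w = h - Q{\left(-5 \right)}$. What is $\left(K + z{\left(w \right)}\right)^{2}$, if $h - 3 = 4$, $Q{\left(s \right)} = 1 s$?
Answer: $\frac{1460473}{841} - \frac{4080 \sqrt{3}}{29} \approx 1492.9$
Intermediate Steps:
$Q{\left(s \right)} = s$
$h = 7$ ($h = 3 + 4 = 7$)
$w = 12$ ($w = 7 - -5 = 7 + 5 = 12$)
$K = - \frac{27}{29}$ ($K = 27 \left(- \frac{1}{29}\right) = - \frac{27}{29} \approx -0.93103$)
$z{\left(g \right)} = -2 + g^{\frac{3}{2}}$ ($z{\left(g \right)} = -2 + g \sqrt{g} = -2 + g^{\frac{3}{2}}$)
$\left(K + z{\left(w \right)}\right)^{2} = \left(- \frac{27}{29} - \left(2 - 12^{\frac{3}{2}}\right)\right)^{2} = \left(- \frac{27}{29} - \left(2 - 24 \sqrt{3}\right)\right)^{2} = \left(- \frac{85}{29} + 24 \sqrt{3}\right)^{2}$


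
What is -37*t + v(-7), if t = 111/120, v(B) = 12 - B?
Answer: -609/40 ≈ -15.225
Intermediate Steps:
t = 37/40 (t = 111*(1/120) = 37/40 ≈ 0.92500)
-37*t + v(-7) = -37*37/40 + (12 - 1*(-7)) = -1369/40 + (12 + 7) = -1369/40 + 19 = -609/40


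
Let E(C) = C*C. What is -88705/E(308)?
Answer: -88705/94864 ≈ -0.93508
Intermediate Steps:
E(C) = C²
-88705/E(308) = -88705/(308²) = -88705/94864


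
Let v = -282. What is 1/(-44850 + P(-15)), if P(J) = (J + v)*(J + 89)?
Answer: -1/66828 ≈ -1.4964e-5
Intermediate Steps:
P(J) = (-282 + J)*(89 + J) (P(J) = (J - 282)*(J + 89) = (-282 + J)*(89 + J))
1/(-44850 + P(-15)) = 1/(-44850 + (-25098 + (-15)² - 193*(-15))) = 1/(-44850 + (-25098 + 225 + 2895)) = 1/(-44850 - 21978) = 1/(-66828) = -1/66828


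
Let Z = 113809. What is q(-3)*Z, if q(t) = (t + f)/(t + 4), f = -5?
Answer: -910472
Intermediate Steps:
q(t) = (-5 + t)/(4 + t) (q(t) = (t - 5)/(t + 4) = (-5 + t)/(4 + t))
q(-3)*Z = ((-5 - 3)/(4 - 3))*113809 = (-8/1)*113809 = (1*(-8))*113809 = -8*113809 = -910472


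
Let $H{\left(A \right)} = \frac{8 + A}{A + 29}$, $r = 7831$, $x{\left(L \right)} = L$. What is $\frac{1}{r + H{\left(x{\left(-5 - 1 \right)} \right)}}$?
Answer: $\frac{23}{180115} \approx 0.0001277$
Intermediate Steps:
$H{\left(A \right)} = \frac{8 + A}{29 + A}$
$\frac{1}{r + H{\left(x{\left(-5 - 1 \right)} \right)}} = \frac{1}{7831 + \frac{8 - 6}{29 - 6}} = \frac{1}{7831 + \frac{1}{23} \cdot 2} = \frac{1}{7831 + \frac{2}{23}} = \frac{1}{\frac{180115}{23}} = \frac{23}{180115}$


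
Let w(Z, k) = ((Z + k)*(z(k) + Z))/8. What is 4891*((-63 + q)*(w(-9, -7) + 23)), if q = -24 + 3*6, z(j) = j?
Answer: -18561345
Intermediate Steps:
w(Z, k) = (Z + k)²/8 (w(Z, k) = ((Z + k)*(k + Z))/8 = ((Z + k)*(Z + k))*(⅛) = (Z + k)²*(⅛) = (Z + k)²/8)
q = -6 (q = -24 + 18 = -6)
4891*((-63 + q)*(w(-9, -7) + 23)) = 4891*((-63 - 6)*(((⅛)*(-9)² + (⅛)*(-7)² + (¼)*(-9)*(-7)) + 23)) = 4891*(-69*(((⅛)*81 + (⅛)*49 + 63/4) + 23)) = 4891*(-69*((81/8 + 49/8 + 63/4) + 23)) = 4891*(-69*(32 + 23)) = 4891*(-69*55) = 4891*(-3795) = -18561345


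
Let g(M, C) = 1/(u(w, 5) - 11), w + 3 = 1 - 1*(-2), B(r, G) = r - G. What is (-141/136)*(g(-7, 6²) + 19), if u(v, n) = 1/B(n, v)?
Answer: -47987/2448 ≈ -19.603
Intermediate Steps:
w = 0 (w = -3 + (1 - 1*(-2)) = -3 + (1 + 2) = -3 + 3 = 0)
u(v, n) = 1/(n - v)
g(M, C) = -5/54 (g(M, C) = 1/(1/(5 - 1*0) - 11) = 1/(1/(5 + 0) - 11) = 1/(1/5 - 11) = 1/(⅕ - 11) = 1/(-54/5) = -5/54)
(-141/136)*(g(-7, 6²) + 19) = (-141/136)*(-5/54 + 19) = -141*1/136*(1021/54) = -141/136*1021/54 = -47987/2448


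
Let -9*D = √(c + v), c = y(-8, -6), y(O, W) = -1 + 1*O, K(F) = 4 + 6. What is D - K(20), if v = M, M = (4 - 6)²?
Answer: -10 - I*√5/9 ≈ -10.0 - 0.24845*I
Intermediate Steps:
K(F) = 10
y(O, W) = -1 + O
c = -9 (c = -1 - 8 = -9)
M = 4 (M = (-2)² = 4)
v = 4
D = -I*√5/9 (D = -√(-9 + 4)/9 = -I*√5/9 ≈ -0.24845*I)
D - K(20) = -I*√5/9 - 1*10 = -I*√5/9 - 10 = -10 - I*√5/9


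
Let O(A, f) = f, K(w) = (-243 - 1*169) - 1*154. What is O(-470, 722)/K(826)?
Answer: -361/283 ≈ -1.2756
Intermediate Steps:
K(w) = -566 (K(w) = (-243 - 169) - 154 = -412 - 154 = -566)
O(-470, 722)/K(826) = 722/(-566) = 722*(-1/566) = -361/283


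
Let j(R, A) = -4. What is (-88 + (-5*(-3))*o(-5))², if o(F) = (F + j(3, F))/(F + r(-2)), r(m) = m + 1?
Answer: 17161/4 ≈ 4290.3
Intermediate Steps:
r(m) = 1 + m
o(F) = (-4 + F)/(-1 + F) (o(F) = (F - 4)/(F + (1 - 2)) = (-4 + F)/(F - 1) = (-4 + F)/(-1 + F))
(-88 + (-5*(-3))*o(-5))² = (-88 + (-5*(-3))*((-4 - 5)/(-1 - 5)))² = (-88 + 15*(-9/(-6)))² = (-88 + 15*(-⅙*(-9)))² = (-88 + 15*(3/2))² = (-88 + 45/2)² = (-131/2)² = 17161/4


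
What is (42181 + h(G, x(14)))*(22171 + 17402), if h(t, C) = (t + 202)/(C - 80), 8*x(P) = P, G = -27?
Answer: 522440886069/313 ≈ 1.6691e+9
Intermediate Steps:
x(P) = P/8
h(t, C) = (202 + t)/(-80 + C)
(42181 + h(G, x(14)))*(22171 + 17402) = (42181 + (202 - 27)/(-80 + (1/8)*14))*(22171 + 17402) = (42181 + 175/(-80 + 7/4))*39573 = (42181 + 175/(-313/4))*39573 = (42181 - 4/313*175)*39573 = (42181 - 700/313)*39573 = (13201953/313)*39573 = 522440886069/313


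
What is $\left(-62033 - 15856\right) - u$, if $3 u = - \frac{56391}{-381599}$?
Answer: $- \frac{29722383308}{381599} \approx -77889.0$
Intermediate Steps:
$u = \frac{18797}{381599}$ ($u = \frac{\left(-56391\right) \frac{1}{-381599}}{3} = \frac{\left(-56391\right) \left(- \frac{1}{381599}\right)}{3} = \frac{1}{3} \cdot \frac{56391}{381599} = \frac{18797}{381599} \approx 0.049259$)
$\left(-62033 - 15856\right) - u = \left(-62033 - 15856\right) - \frac{18797}{381599} = -77889 - \frac{18797}{381599} = - \frac{29722383308}{381599}$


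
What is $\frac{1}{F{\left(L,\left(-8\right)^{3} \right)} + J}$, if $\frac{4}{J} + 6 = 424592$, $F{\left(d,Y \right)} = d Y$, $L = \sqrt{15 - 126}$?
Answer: $\frac{212293}{655698595838558210} + \frac{5768744684672 i \sqrt{111}}{327849297919279105} \approx 3.2377 \cdot 10^{-13} + 0.00018538 i$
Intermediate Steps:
$L = i \sqrt{111}$ ($L = \sqrt{-111} = i \sqrt{111} \approx 10.536 i$)
$F{\left(d,Y \right)} = Y d$
$J = \frac{2}{212293}$ ($J = \frac{4}{-6 + 424592} = \frac{4}{424586} = 4 \cdot \frac{1}{424586} = \frac{2}{212293} \approx 9.4209 \cdot 10^{-6}$)
$\frac{1}{F{\left(L,\left(-8\right)^{3} \right)} + J} = \frac{1}{\left(-8\right)^{3} i \sqrt{111} + \frac{2}{212293}} = \frac{1}{- 512 i \sqrt{111} + \frac{2}{212293}} = \frac{1}{\frac{2}{212293} - 512 i \sqrt{111}}$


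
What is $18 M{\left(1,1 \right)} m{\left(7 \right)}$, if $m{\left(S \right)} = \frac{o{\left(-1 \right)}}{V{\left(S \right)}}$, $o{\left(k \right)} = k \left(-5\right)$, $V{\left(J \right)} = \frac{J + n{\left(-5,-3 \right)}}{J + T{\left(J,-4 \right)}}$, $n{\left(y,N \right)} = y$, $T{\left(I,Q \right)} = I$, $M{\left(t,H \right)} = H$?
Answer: $630$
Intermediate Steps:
$V{\left(J \right)} = \frac{-5 + J}{2 J}$ ($V{\left(J \right)} = \frac{J - 5}{J + J} = \frac{-5 + J}{2 J}$)
$o{\left(k \right)} = - 5 k$
$m{\left(S \right)} = \frac{10 S}{-5 + S}$ ($m{\left(S \right)} = \frac{\left(-5\right) \left(-1\right)}{\frac{1}{2} \frac{1}{S} \left(-5 + S\right)} = 5 \frac{2 S}{-5 + S} = \frac{10 S}{-5 + S}$)
$18 M{\left(1,1 \right)} m{\left(7 \right)} = 18 \cdot 1 \cdot 10 \cdot 7 \frac{1}{-5 + 7} = 18 \cdot 10 \cdot 7 \cdot \frac{1}{2} = 18 \cdot 35 = 630$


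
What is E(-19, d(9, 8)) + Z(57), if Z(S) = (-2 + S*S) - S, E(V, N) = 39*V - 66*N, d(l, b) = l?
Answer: 1855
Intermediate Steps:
E(V, N) = -66*N + 39*V
Z(S) = -2 + S² - S (Z(S) = (-2 + S²) - S = -2 + S² - S)
E(-19, d(9, 8)) + Z(57) = (-66*9 + 39*(-19)) + (-2 + 57² - 1*57) = (-594 - 741) + (-2 + 3249 - 57) = -1335 + 3190 = 1855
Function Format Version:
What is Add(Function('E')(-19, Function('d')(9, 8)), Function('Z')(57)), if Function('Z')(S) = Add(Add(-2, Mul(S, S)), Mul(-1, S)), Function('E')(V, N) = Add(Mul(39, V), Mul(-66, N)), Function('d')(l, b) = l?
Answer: 1855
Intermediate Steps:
Function('E')(V, N) = Add(Mul(-66, N), Mul(39, V))
Function('Z')(S) = Add(-2, Pow(S, 2), Mul(-1, S)) (Function('Z')(S) = Add(Add(-2, Pow(S, 2)), Mul(-1, S)) = Add(-2, Pow(S, 2), Mul(-1, S)))
Add(Function('E')(-19, Function('d')(9, 8)), Function('Z')(57)) = Add(Add(Mul(-66, 9), Mul(39, -19)), Add(-2, Pow(57, 2), Mul(-1, 57))) = Add(Add(-594, -741), Add(-2, 3249, -57)) = Add(-1335, 3190) = 1855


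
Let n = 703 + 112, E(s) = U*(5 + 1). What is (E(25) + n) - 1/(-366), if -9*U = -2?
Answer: 99593/122 ≈ 816.34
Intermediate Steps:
U = 2/9 (U = -⅑*(-2) = 2/9 ≈ 0.22222)
E(s) = 4/3 (E(s) = 2*(5 + 1)/9 = (2/9)*6 = 4/3)
n = 815
(E(25) + n) - 1/(-366) = (4/3 + 815) - 1/(-366) = 2449/3 - 1*(-1/366) = 2449/3 + 1/366 = 99593/122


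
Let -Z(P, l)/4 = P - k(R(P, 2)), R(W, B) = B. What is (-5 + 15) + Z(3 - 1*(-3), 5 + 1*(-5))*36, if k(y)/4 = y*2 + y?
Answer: 2602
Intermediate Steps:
k(y) = 12*y (k(y) = 4*(y*2 + y) = 4*(2*y + y) = 4*(3*y) = 12*y)
Z(P, l) = 96 - 4*P (Z(P, l) = -4*(P - 12*2) = -4*(P - 1*24) = -4*(P - 24) = -4*(-24 + P) = 96 - 4*P)
(-5 + 15) + Z(3 - 1*(-3), 5 + 1*(-5))*36 = (-5 + 15) + (96 - 4*(3 - 1*(-3)))*36 = 10 + (96 - 4*(3 + 3))*36 = 10 + (96 - 4*6)*36 = 10 + (96 - 24)*36 = 10 + 72*36 = 10 + 2592 = 2602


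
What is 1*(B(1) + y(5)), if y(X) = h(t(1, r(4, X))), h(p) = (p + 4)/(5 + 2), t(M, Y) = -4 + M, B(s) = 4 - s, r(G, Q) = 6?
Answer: 22/7 ≈ 3.1429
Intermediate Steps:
h(p) = 4/7 + p/7 (h(p) = (4 + p)/7 = (4 + p)*(⅐) = 4/7 + p/7)
y(X) = ⅐ (y(X) = 4/7 + (-4 + 1)/7 = 4/7 + (⅐)*(-3) = 4/7 - 3/7 = ⅐)
1*(B(1) + y(5)) = 1*((4 - 1*1) + ⅐) = 1*((4 - 1) + ⅐) = 1*(3 + ⅐) = 1*(22/7) = 22/7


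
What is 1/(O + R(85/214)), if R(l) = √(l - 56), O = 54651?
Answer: 11695314/639160617313 - I*√2546386/639160617313 ≈ 1.8298e-5 - 2.4966e-9*I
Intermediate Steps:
R(l) = √(-56 + l)
1/(O + R(85/214)) = 1/(54651 + √(-56 + 85/214)) = 1/(54651 + √(-11899/214)) = 1/(54651 + I*√2546386/214)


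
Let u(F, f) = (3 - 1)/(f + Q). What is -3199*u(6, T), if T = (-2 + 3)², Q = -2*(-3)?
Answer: -914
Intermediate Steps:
Q = 6
T = 1 (T = 1² = 1)
u(F, f) = 2/(6 + f) (u(F, f) = (3 - 1)/(f + 6) = 2/(6 + f))
-3199*u(6, T) = -6398/(6 + 1) = -6398/7 = -3199*2/7 = -914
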